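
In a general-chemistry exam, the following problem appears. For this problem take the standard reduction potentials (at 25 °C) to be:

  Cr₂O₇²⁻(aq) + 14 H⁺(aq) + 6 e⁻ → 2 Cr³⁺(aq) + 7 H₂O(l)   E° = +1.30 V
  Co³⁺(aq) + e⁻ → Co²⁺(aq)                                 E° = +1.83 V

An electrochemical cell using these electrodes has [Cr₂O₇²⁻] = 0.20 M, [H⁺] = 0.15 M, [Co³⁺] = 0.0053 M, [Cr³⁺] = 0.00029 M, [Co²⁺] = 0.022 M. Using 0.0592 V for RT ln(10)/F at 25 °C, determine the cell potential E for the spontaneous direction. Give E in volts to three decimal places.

Co³⁺/Co²⁺ is the cathode (higher E°), Cr₂O₇²⁻/Cr³⁺ the anode: E°cell = +1.83 − (+1.30) = +0.53 V, n = 6.
Overall: 6 Co³⁺(aq) + 2 Cr³⁺(aq) + 7 H₂O(l) → 6 Co²⁺(aq) + Cr₂O₇²⁻(aq) + 14 H⁺(aq)
Q = [Co²⁺]^6·[Cr₂O₇²⁻]·[H⁺]^14 / ([Co³⁺]^6·[Cr³⁺]^2); log Q = -1.450.
E = E° − (0.0592/n) log Q = +0.53 − (0.0592/6)(-1.450) = +0.544 V.

+0.544 V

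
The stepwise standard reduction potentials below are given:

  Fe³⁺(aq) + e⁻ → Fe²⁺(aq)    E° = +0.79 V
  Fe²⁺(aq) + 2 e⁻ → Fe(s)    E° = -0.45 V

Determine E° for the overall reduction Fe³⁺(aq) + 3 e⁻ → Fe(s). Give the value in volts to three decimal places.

Standard free energies of sequential steps add: ΔG°₃ = ΔG°₁ + ΔG°₂, so n₃E°₃ = n₁E°₁ + n₂E°₂.
E°₃ = (1×+0.79 + 2×-0.45) / 3 = (-0.110) / 3 = -0.037 V.

-0.037 V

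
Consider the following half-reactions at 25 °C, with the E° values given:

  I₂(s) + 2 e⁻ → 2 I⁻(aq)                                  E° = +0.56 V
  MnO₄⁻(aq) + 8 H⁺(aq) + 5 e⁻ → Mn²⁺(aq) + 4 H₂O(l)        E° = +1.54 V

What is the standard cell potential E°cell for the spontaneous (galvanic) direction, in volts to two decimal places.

The MnO₄⁻/Mn²⁺ couple has the higher reduction potential, so it is the cathode; I₂/I⁻ is oxidised at the anode.
E°cell = E°(cathode) − E°(anode) = (+1.54) − (+0.56) = +0.98 V.

+0.98 V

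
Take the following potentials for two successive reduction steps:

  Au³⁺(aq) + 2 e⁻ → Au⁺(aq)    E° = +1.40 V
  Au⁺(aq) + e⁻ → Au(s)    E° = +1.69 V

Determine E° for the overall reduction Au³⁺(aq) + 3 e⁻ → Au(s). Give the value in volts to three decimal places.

+1.497 V

Since ΔG° = −nFE° is additive over sequential reductions, n₃E°₃ = n₁E°₁ + n₂E°₂.
E°₃ = (2×+1.40 + 1×+1.69) / 3 = (+4.490) / 3 = +1.497 V.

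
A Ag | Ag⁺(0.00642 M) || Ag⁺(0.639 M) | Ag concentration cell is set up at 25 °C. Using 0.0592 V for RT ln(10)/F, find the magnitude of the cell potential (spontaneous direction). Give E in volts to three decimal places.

For a concentration cell E°cell = 0. The 0.639 M side is the cathode (reduction is favoured where [Ag⁺] is higher).
With n = 1, E = −(0.0592/1) log([Ag⁺]ₐₙ/[Ag⁺]꜀ₐₜ) = −(0.0592/1) log(0.00642/0.639) = −(0.0592/1)(-1.998) = +0.118 V.

+0.118 V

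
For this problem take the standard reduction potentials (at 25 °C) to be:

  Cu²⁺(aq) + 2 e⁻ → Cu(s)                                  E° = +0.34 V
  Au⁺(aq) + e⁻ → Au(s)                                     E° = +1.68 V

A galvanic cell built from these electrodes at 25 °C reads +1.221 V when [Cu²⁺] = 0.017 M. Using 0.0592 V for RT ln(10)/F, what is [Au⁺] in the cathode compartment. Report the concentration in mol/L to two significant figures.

Au⁺/Au is the cathode, Cu²⁺/Cu the anode: E°cell = +1.34 V, n = 2.
Overall reaction: 2 Au⁺(aq) + Cu(s) → 2 Au(s) + Cu²⁺(aq); Q = [Cu²⁺]^1/[Au⁺]^2.
From E = E° − (0.0592/n) log Q: log Q = (E° − E)·n/0.0592 = (+1.34 − (+1.221))·2/0.0592 = 4.0203.
So 2·log[Au⁺] = 1·log(0.017) − log Q = -1.7696 − (4.0203) = -5.7899; log[Au⁺] = -5.7899 / 2 = -2.8950; [Au⁺] = 10^(-2.8950) ≈ 0.0013 M.

0.0013 M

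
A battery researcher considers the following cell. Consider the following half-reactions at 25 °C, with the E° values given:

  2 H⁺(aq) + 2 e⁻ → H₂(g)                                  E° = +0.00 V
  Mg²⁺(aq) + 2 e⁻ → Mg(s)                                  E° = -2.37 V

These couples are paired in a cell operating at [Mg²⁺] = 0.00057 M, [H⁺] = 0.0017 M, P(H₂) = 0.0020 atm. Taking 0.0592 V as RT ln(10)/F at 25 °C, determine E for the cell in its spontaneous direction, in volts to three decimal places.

+2.382 V

H⁺/H₂ is the cathode (higher E°), Mg²⁺/Mg the anode: E°cell = +0.00 − (-2.37) = +2.37 V, n = 2.
Overall: 2 H⁺(aq) + Mg(s) → H₂(g) + Mg²⁺(aq)
Q = P(H₂)·[Mg²⁺] / ([H⁺]^2); log Q = -0.404.
E = E° − (0.0592/n) log Q = +2.37 − (0.0592/2)(-0.404) = +2.382 V.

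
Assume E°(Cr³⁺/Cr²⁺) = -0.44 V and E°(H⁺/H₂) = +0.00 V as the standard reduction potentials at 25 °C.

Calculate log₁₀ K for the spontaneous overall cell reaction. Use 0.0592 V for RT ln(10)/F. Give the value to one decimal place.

Cathode: H⁺/H₂; anode: Cr³⁺/Cr²⁺. E°cell = +0.44 V, n = 2.
log K = nE°cell / 0.0592 = (2)(+0.44) / 0.0592 = 14.9.

14.9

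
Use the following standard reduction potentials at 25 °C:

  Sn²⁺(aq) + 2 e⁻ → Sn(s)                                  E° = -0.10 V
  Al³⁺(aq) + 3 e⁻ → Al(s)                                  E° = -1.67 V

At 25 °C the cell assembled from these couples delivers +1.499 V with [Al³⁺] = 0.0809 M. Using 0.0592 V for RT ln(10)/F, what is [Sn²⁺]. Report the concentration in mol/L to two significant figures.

Sn²⁺/Sn is the cathode, Al³⁺/Al the anode: E°cell = +1.57 V, n = 6.
Overall reaction: 3 Sn²⁺(aq) + 2 Al(s) → 3 Sn(s) + 2 Al³⁺(aq); Q = [Al³⁺]^2/[Sn²⁺]^3.
From E = E° − (0.0592/n) log Q: log Q = (E° − E)·n/0.0592 = (+1.57 − (+1.499))·6/0.0592 = 7.1959.
So 3·log[Sn²⁺] = 2·log(0.0809) − log Q = -2.1841 − (7.1959) = -9.3800; log[Sn²⁺] = -9.3800 / 3 = -3.1267; [Sn²⁺] = 10^(-3.1267) ≈ 0.00075 M.

0.00075 M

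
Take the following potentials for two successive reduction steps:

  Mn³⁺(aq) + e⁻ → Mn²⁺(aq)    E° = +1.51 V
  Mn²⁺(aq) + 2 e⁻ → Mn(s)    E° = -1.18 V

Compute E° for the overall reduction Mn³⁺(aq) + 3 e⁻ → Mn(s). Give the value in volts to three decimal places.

Adding the free-energy changes (−nFE°) of the two steps gives −n₃FE°₃ = −n₁FE°₁ − n₂FE°₂.
E°₃ = (1×+1.51 + 2×-1.18) / 3 = (-0.850) / 3 = -0.283 V.

-0.283 V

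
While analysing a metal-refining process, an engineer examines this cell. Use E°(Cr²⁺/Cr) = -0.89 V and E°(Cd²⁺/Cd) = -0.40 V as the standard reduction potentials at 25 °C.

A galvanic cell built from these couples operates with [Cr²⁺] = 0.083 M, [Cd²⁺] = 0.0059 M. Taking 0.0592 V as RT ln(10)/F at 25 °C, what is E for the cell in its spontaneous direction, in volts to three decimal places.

Cd²⁺/Cd is the cathode (higher E°), Cr²⁺/Cr the anode: E°cell = -0.40 − (-0.89) = +0.49 V, n = 2.
Overall: Cd²⁺(aq) + Cr(s) → Cd(s) + Cr²⁺(aq)
Q = [Cr²⁺] / ([Cd²⁺]); log Q = 1.148.
E = E° − (0.0592/n) log Q = +0.49 − (0.0592/2)(1.148) = +0.456 V.

+0.456 V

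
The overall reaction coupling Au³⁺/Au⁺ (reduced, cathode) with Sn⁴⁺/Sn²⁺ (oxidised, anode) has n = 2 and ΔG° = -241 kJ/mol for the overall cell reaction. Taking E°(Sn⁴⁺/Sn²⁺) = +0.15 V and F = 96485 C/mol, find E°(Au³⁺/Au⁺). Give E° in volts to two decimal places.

+1.40 V

E°cell = −ΔG°/(nF) = −(-241×10³)/((2)(96485)) = +1.249 V.
Since Au³⁺/Au⁺ is the cathode and Sn⁴⁺/Sn²⁺ the anode, E°cell = E°(Au³⁺/Au⁺) − E°(Sn⁴⁺/Sn²⁺).
So E°(Au³⁺/Au⁺) = E°cell + E°(Sn⁴⁺/Sn²⁺) = +1.249 + (+0.15) = +1.40 V.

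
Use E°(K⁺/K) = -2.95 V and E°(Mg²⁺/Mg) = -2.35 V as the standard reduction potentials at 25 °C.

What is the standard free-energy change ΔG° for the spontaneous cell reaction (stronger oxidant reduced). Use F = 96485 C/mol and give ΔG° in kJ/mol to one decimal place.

-115.8 kJ/mol

Mg²⁺/Mg (E° = -2.35 V) is the cathode; K⁺/K (E° = -2.95 V) is the anode, so E°cell = +0.60 V.
Balancing electrons gives n = 2 (lcm of 2 and 1).
ΔG° = −nFE° = −(2)(96485)(+0.60) = -115,782 J = -115.8 kJ/mol.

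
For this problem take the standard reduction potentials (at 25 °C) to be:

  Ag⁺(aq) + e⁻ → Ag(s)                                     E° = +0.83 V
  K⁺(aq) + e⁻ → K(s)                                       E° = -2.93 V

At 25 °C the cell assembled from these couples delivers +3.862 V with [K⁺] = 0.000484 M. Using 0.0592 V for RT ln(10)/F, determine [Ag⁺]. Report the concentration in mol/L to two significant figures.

0.026 M

Ag⁺/Ag is the cathode, K⁺/K the anode: E°cell = +3.76 V, n = 1.
Overall reaction: Ag⁺(aq) + K(s) → Ag(s) + K⁺(aq); Q = [K⁺]^1/[Ag⁺]^1.
From E = E° − (0.0592/n) log Q: log Q = (E° − E)·n/0.0592 = (+3.76 − (+3.862))·1/0.0592 = -1.7230.
So 1·log[Ag⁺] = 1·log(0.000484) − log Q = -3.3152 − (-1.7230) = -1.5922; [Ag⁺] = 10^(-1.5922) ≈ 0.026 M.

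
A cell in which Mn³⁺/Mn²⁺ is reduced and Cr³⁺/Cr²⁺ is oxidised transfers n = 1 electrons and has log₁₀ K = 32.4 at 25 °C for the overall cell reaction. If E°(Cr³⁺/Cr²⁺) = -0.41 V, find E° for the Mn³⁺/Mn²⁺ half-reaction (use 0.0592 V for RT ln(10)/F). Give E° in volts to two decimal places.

+1.51 V

E°cell = (0.0592/n)·log K = (0.0592/1)(32.4) = +1.918 V.
Since Mn³⁺/Mn²⁺ is the cathode and Cr³⁺/Cr²⁺ the anode, E°cell = E°(Mn³⁺/Mn²⁺) − E°(Cr³⁺/Cr²⁺).
So E°(Mn³⁺/Mn²⁺) = E°cell + E°(Cr³⁺/Cr²⁺) = +1.918 + (-0.41) = +1.51 V.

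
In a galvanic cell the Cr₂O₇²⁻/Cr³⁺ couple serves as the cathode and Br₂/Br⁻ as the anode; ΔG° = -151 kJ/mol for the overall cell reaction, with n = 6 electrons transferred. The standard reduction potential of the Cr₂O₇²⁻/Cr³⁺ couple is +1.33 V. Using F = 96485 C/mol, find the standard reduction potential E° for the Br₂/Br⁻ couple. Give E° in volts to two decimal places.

+1.07 V

E°cell = −ΔG°/(nF) = −(-151×10³)/((6)(96485)) = +0.261 V.
Since Cr₂O₇²⁻/Cr³⁺ is the cathode and Br₂/Br⁻ the anode, E°cell = E°(Cr₂O₇²⁻/Cr³⁺) − E°(Br₂/Br⁻).
So E°(Br₂/Br⁻) = E°(Cr₂O₇²⁻/Cr³⁺) − E°cell = (+1.33) − (+0.261) = +1.07 V.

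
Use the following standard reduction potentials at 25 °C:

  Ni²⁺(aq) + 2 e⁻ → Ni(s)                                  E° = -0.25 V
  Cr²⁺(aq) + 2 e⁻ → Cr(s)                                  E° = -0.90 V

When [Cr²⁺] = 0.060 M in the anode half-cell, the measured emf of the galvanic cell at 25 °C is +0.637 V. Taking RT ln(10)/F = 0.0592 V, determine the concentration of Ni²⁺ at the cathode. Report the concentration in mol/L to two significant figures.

0.022 M

Ni²⁺/Ni is the cathode, Cr²⁺/Cr the anode: E°cell = +0.65 V, n = 2.
Overall reaction: Ni²⁺(aq) + Cr(s) → Ni(s) + Cr²⁺(aq); Q = [Cr²⁺]^1/[Ni²⁺]^1.
From E = E° − (0.0592/n) log Q: log Q = (E° − E)·n/0.0592 = (+0.65 − (+0.637))·2/0.0592 = 0.4392.
So 1·log[Ni²⁺] = 1·log(0.06) − log Q = -1.2218 − (0.4392) = -1.6610; [Ni²⁺] = 10^(-1.6610) ≈ 0.022 M.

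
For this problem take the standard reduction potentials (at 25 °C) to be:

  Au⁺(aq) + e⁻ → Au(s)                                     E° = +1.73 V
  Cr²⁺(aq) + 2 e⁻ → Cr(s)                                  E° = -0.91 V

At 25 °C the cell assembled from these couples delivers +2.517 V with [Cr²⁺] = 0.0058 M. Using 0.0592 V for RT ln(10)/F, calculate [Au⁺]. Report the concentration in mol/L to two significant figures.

0.00064 M

Au⁺/Au is the cathode, Cr²⁺/Cr the anode: E°cell = +2.64 V, n = 2.
Overall reaction: 2 Au⁺(aq) + Cr(s) → 2 Au(s) + Cr²⁺(aq); Q = [Cr²⁺]^1/[Au⁺]^2.
From E = E° − (0.0592/n) log Q: log Q = (E° − E)·n/0.0592 = (+2.64 − (+2.517))·2/0.0592 = 4.1554.
So 2·log[Au⁺] = 1·log(0.0058) − log Q = -2.2366 − (4.1554) = -6.3920; log[Au⁺] = -6.3920 / 2 = -3.1960; [Au⁺] = 10^(-3.1960) ≈ 0.00064 M.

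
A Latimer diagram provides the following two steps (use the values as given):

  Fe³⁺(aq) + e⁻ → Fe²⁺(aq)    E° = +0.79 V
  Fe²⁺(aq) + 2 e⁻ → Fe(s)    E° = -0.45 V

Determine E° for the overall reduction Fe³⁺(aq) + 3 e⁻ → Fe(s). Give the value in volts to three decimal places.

Adding the free-energy changes (−nFE°) of the two steps gives −n₃FE°₃ = −n₁FE°₁ − n₂FE°₂.
E°₃ = (1×+0.79 + 2×-0.45) / 3 = (-0.110) / 3 = -0.037 V.

-0.037 V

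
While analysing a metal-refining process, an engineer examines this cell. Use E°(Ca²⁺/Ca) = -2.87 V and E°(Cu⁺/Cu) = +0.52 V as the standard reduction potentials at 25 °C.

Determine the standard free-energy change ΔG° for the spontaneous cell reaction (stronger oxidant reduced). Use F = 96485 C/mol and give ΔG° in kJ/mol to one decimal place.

Cu⁺/Cu (E° = +0.52 V) is the cathode; Ca²⁺/Ca (E° = -2.87 V) is the anode, so E°cell = +3.39 V.
Balancing electrons gives n = 2 (lcm of 1 and 2).
ΔG° = −nFE° = −(2)(96485)(+3.39) = -654,168 J = -654.2 kJ/mol.

-654.2 kJ/mol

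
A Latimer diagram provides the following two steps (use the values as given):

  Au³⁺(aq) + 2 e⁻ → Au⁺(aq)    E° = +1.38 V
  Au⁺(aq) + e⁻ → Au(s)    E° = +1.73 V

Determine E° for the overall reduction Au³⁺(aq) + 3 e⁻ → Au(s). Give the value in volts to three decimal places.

+1.497 V

Standard free energies of sequential steps add: ΔG°₃ = ΔG°₁ + ΔG°₂, so n₃E°₃ = n₁E°₁ + n₂E°₂.
E°₃ = (2×+1.38 + 1×+1.73) / 3 = (+4.490) / 3 = +1.497 V.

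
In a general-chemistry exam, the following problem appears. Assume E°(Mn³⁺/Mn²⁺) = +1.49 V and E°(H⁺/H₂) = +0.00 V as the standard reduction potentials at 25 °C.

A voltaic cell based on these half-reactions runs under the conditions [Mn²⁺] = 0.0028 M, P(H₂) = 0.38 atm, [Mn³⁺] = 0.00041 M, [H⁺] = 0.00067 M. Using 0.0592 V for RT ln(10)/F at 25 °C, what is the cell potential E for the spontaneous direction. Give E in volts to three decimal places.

Mn³⁺/Mn²⁺ is the cathode (higher E°), H⁺/H₂ the anode: E°cell = +1.49 − (+0.00) = +1.49 V, n = 2.
Overall: 2 Mn³⁺(aq) + H₂(g) → 2 Mn²⁺(aq) + 2 H⁺(aq)
Q = [Mn²⁺]^2·[H⁺]^2 / ([Mn³⁺]^2·P(H₂)); log Q = -4.259.
E = E° − (0.0592/n) log Q = +1.49 − (0.0592/2)(-4.259) = +1.616 V.

+1.616 V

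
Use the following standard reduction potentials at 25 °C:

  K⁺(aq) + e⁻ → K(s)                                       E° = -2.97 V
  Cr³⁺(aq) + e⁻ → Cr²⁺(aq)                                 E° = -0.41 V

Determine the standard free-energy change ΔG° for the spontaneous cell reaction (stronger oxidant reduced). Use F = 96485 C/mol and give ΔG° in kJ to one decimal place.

Cr³⁺/Cr²⁺ (E° = -0.41 V) is the cathode; K⁺/K (E° = -2.97 V) is the anode, so E°cell = +2.56 V.
Balancing electrons gives n = 1 (lcm of 1 and 1).
ΔG° = −nFE° = −(1)(96485)(+2.56) = -247,002 J = -247.0 kJ.

-247.0 kJ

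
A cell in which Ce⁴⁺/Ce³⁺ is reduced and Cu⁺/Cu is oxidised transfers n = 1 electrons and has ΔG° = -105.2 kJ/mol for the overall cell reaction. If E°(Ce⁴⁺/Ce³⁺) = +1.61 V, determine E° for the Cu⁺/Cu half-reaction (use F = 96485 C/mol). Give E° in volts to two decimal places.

+0.52 V

E°cell = −ΔG°/(nF) = −(-105.2×10³)/((1)(96485)) = +1.090 V.
Since Ce⁴⁺/Ce³⁺ is the cathode and Cu⁺/Cu the anode, E°cell = E°(Ce⁴⁺/Ce³⁺) − E°(Cu⁺/Cu).
So E°(Cu⁺/Cu) = E°(Ce⁴⁺/Ce³⁺) − E°cell = (+1.61) − (+1.090) = +0.52 V.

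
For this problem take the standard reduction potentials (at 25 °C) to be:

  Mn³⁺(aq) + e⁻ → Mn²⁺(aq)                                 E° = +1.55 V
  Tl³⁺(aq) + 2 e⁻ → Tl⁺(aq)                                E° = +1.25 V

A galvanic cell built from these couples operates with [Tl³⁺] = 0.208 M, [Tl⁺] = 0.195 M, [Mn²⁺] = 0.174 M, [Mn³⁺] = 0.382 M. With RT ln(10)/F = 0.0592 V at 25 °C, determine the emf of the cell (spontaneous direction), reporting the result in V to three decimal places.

Mn³⁺/Mn²⁺ is the cathode (higher E°), Tl³⁺/Tl⁺ the anode: E°cell = +1.55 − (+1.25) = +0.30 V, n = 2.
Overall: 2 Mn³⁺(aq) + Tl⁺(aq) → 2 Mn²⁺(aq) + Tl³⁺(aq)
Q = [Mn²⁺]^2·[Tl³⁺] / ([Mn³⁺]^2·[Tl⁺]); log Q = -0.655.
E = E° − (0.0592/n) log Q = +0.30 − (0.0592/2)(-0.655) = +0.319 V.

+0.319 V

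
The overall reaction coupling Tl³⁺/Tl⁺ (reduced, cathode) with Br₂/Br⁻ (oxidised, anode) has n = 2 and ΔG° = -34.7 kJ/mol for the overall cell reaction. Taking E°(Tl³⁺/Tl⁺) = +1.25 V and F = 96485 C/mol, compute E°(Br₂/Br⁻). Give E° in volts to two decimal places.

+1.07 V

E°cell = −ΔG°/(nF) = −(-34.7×10³)/((2)(96485)) = +0.180 V.
Since Tl³⁺/Tl⁺ is the cathode and Br₂/Br⁻ the anode, E°cell = E°(Tl³⁺/Tl⁺) − E°(Br₂/Br⁻).
So E°(Br₂/Br⁻) = E°(Tl³⁺/Tl⁺) − E°cell = (+1.25) − (+0.180) = +1.07 V.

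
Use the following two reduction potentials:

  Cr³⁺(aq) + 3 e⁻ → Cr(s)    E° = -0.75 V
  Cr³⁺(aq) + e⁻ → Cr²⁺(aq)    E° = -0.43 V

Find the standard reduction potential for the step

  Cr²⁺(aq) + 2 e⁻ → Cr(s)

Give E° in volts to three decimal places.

Sequential free energies add, so n₃E°₃ = n₁E°₁ + n₂E°₂.
With n₃ = 3, and the known step contributing 1×(-0.43) V, the unknown satisfies 2·E° = 3×(-0.75) − 1×(-0.43) = -1.820.
E° = -1.820 / 2 = -0.910 V.

-0.910 V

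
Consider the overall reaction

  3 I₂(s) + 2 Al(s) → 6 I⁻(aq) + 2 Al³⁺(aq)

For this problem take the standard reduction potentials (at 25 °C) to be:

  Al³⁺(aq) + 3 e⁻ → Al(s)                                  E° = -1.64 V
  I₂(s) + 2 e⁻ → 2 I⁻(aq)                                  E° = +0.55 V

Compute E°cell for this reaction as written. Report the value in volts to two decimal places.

+2.19 V

The I₂/I⁻ couple has the higher reduction potential, so it is the cathode; Al³⁺/Al is oxidised at the anode.
E°cell = E°(cathode) − E°(anode) = (+0.55) − (-1.64) = +2.19 V.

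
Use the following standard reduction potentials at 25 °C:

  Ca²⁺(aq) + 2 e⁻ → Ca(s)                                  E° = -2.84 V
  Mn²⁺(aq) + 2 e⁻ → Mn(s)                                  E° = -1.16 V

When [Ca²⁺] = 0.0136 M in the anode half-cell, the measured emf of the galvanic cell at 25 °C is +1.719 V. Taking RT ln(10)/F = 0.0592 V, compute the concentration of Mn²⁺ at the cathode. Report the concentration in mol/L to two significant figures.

Mn²⁺/Mn is the cathode, Ca²⁺/Ca the anode: E°cell = +1.68 V, n = 2.
Overall reaction: Mn²⁺(aq) + Ca(s) → Mn(s) + Ca²⁺(aq); Q = [Ca²⁺]^1/[Mn²⁺]^1.
From E = E° − (0.0592/n) log Q: log Q = (E° − E)·n/0.0592 = (+1.68 − (+1.719))·2/0.0592 = -1.3176.
So 1·log[Mn²⁺] = 1·log(0.0136) − log Q = -1.8665 − (-1.3176) = -0.5489; [Mn²⁺] = 10^(-0.5489) ≈ 0.28 M.

0.28 M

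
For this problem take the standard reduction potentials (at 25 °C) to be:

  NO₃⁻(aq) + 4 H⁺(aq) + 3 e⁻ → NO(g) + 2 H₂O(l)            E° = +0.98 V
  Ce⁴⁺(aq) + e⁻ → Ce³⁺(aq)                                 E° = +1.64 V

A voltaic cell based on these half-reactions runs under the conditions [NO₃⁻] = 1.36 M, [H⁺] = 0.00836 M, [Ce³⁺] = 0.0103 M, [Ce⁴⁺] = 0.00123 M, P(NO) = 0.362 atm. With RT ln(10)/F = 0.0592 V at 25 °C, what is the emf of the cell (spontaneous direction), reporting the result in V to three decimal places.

+0.758 V

Ce⁴⁺/Ce³⁺ is the cathode (higher E°), NO₃⁻/NO the anode: E°cell = +1.64 − (+0.98) = +0.66 V, n = 3.
Overall: 3 Ce⁴⁺(aq) + NO(g) + 2 H₂O(l) → 3 Ce³⁺(aq) + NO₃⁻(aq) + 4 H⁺(aq)
Q = [Ce³⁺]^3·[NO₃⁻]·[H⁺]^4 / ([Ce⁴⁺]^3·P(NO)); log Q = -4.968.
E = E° − (0.0592/n) log Q = +0.66 − (0.0592/3)(-4.968) = +0.758 V.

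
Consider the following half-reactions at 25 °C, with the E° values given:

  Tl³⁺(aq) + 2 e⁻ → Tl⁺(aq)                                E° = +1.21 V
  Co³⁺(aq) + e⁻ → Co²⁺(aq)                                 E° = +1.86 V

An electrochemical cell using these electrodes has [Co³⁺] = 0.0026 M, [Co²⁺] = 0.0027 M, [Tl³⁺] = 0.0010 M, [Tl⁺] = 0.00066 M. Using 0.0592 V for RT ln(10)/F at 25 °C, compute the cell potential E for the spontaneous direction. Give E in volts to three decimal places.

+0.644 V

Co³⁺/Co²⁺ is the cathode (higher E°), Tl³⁺/Tl⁺ the anode: E°cell = +1.86 − (+1.21) = +0.65 V, n = 2.
Overall: 2 Co³⁺(aq) + Tl⁺(aq) → 2 Co²⁺(aq) + Tl³⁺(aq)
Q = [Co²⁺]^2·[Tl³⁺] / ([Co³⁺]^2·[Tl⁺]); log Q = 0.213.
E = E° − (0.0592/n) log Q = +0.65 − (0.0592/2)(0.213) = +0.644 V.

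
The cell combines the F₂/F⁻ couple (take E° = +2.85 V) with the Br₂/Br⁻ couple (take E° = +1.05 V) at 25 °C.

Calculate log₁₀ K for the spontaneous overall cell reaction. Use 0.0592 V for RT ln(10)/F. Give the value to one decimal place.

60.8

Cathode: F₂/F⁻; anode: Br₂/Br⁻. E°cell = +1.80 V, n = 2.
log K = nE°cell / 0.0592 = (2)(+1.80) / 0.0592 = 60.8.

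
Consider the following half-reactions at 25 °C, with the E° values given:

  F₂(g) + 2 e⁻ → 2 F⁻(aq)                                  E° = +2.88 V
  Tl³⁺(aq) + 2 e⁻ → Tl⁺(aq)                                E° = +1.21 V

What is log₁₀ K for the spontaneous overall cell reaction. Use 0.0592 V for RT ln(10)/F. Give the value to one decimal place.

56.4

Cathode: F₂/F⁻; anode: Tl³⁺/Tl⁺. E°cell = +1.67 V, n = 2.
log K = nE°cell / 0.0592 = (2)(+1.67) / 0.0592 = 56.4.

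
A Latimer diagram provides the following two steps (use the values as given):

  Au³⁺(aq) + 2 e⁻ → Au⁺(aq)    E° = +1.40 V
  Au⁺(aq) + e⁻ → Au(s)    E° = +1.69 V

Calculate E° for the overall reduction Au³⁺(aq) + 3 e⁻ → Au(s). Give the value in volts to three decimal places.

+1.497 V

Adding the free-energy changes (−nFE°) of the two steps gives −n₃FE°₃ = −n₁FE°₁ − n₂FE°₂.
E°₃ = (2×+1.40 + 1×+1.69) / 3 = (+4.490) / 3 = +1.497 V.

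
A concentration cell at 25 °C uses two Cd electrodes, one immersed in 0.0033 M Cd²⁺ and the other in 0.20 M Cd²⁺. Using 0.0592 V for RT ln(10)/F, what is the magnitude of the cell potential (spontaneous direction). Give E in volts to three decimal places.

+0.053 V

For a concentration cell E°cell = 0. The 0.20 M side is the cathode (reduction is favoured where [Cd²⁺] is higher).
With n = 2, E = −(0.0592/2) log([Cd²⁺]ₐₙ/[Cd²⁺]꜀ₐₜ) = −(0.0592/2) log(0.0033/0.2) = −(0.0592/2)(-1.783) = +0.053 V.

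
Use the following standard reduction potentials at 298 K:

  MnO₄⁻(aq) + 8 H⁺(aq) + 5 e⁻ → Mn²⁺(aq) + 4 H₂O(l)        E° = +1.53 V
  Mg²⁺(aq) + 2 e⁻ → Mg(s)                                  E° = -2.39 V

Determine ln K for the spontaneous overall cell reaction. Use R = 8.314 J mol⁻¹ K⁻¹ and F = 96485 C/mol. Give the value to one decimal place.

1526.6

Cathode: MnO₄⁻/Mn²⁺; anode: Mg²⁺/Mg. E°cell = (+1.53) − (-2.39) = +3.92 V, with n = 10.
ΔG° = −nFE° = −RT ln K, so ln K = nFE°/(RT) = (10)(96485)(+3.92) / ((8.314)(298)) = 1526.580.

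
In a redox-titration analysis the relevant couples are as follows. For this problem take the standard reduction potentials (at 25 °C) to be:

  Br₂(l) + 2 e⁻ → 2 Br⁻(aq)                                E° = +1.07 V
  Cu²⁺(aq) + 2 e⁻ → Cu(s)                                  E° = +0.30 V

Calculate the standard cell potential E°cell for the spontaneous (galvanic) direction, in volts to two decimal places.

The Br₂/Br⁻ couple has the higher reduction potential, so it is the cathode; Cu²⁺/Cu is oxidised at the anode.
E°cell = E°(cathode) − E°(anode) = (+1.07) − (+0.30) = +0.77 V.

+0.77 V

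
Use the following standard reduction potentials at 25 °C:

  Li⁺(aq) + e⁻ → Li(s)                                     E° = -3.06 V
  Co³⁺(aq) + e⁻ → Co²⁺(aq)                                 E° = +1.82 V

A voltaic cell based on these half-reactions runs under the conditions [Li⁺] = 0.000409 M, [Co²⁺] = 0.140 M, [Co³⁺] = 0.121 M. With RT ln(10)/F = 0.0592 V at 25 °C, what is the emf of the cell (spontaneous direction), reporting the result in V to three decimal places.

+5.077 V

Co³⁺/Co²⁺ is the cathode (higher E°), Li⁺/Li the anode: E°cell = +1.82 − (-3.06) = +4.88 V, n = 1.
Overall: Co³⁺(aq) + Li(s) → Co²⁺(aq) + Li⁺(aq)
Q = [Co²⁺]·[Li⁺] / ([Co³⁺]); log Q = -3.325.
E = E° − (0.0592/n) log Q = +4.88 − (0.0592/1)(-3.325) = +5.077 V.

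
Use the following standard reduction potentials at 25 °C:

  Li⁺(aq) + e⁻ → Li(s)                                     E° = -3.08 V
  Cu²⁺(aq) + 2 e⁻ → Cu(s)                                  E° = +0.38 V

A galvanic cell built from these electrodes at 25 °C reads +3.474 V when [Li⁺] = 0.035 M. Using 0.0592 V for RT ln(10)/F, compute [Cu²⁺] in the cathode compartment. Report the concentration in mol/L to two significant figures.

0.0036 M

Cu²⁺/Cu is the cathode, Li⁺/Li the anode: E°cell = +3.46 V, n = 2.
Overall reaction: Cu²⁺(aq) + 2 Li(s) → Cu(s) + 2 Li⁺(aq); Q = [Li⁺]^2/[Cu²⁺]^1.
From E = E° − (0.0592/n) log Q: log Q = (E° − E)·n/0.0592 = (+3.46 − (+3.474))·2/0.0592 = -0.4730.
So 1·log[Cu²⁺] = 2·log(0.035) − log Q = -2.9119 − (-0.4730) = -2.4389; [Cu²⁺] = 10^(-2.4389) ≈ 0.0036 M.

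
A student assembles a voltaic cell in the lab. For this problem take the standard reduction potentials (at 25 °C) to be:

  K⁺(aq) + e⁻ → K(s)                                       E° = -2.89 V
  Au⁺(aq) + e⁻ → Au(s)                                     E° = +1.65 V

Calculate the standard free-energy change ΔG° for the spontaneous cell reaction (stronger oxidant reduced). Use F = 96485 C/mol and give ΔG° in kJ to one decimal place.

Au⁺/Au (E° = +1.65 V) is the cathode; K⁺/K (E° = -2.89 V) is the anode, so E°cell = +4.54 V.
Balancing electrons gives n = 1 (lcm of 1 and 1).
ΔG° = −nFE° = −(1)(96485)(+4.54) = -438,042 J = -438.0 kJ.

-438.0 kJ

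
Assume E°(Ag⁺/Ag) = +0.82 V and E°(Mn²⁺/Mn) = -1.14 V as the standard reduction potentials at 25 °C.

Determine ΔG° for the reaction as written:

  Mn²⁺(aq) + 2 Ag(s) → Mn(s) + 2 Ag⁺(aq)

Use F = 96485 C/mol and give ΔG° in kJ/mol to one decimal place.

+378.2 kJ/mol

As written, Mn²⁺/Mn is reduced (cathode) and Ag⁺/Ag is oxidised (anode), so E°cell = (-1.14) − (+0.82) = -1.96 V.
Balancing electrons gives n = 2.
ΔG° = −nFE° = −(2)(96485)(-1.96) = 378,221 J = +378.2 kJ/mol.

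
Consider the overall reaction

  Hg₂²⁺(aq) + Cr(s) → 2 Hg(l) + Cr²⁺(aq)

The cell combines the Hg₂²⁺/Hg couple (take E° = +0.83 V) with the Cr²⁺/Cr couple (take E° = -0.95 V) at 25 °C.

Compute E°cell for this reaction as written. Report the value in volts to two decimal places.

The Hg₂²⁺/Hg couple has the higher reduction potential, so it is the cathode; Cr²⁺/Cr is oxidised at the anode.
E°cell = E°(cathode) − E°(anode) = (+0.83) − (-0.95) = +1.78 V.
Since E°cell > 0, the reaction is spontaneous under standard conditions.

+1.78 V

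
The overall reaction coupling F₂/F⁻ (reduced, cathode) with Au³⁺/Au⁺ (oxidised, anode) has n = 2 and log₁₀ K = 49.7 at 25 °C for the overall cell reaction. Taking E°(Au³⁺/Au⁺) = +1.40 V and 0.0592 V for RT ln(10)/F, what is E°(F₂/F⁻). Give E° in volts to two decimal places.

E°cell = (0.0592/n)·log K = (0.0592/2)(49.7) = +1.471 V.
Since F₂/F⁻ is the cathode and Au³⁺/Au⁺ the anode, E°cell = E°(F₂/F⁻) − E°(Au³⁺/Au⁺).
So E°(F₂/F⁻) = E°cell + E°(Au³⁺/Au⁺) = +1.471 + (+1.40) = +2.87 V.

+2.87 V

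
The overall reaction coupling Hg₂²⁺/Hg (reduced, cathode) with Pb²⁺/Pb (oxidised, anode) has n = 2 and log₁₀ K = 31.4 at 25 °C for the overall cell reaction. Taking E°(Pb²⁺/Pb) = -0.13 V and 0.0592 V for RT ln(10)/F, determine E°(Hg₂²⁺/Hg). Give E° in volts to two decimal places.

+0.80 V

E°cell = (0.0592/n)·log K = (0.0592/2)(31.4) = +0.929 V.
Since Hg₂²⁺/Hg is the cathode and Pb²⁺/Pb the anode, E°cell = E°(Hg₂²⁺/Hg) − E°(Pb²⁺/Pb).
So E°(Hg₂²⁺/Hg) = E°cell + E°(Pb²⁺/Pb) = +0.929 + (-0.13) = +0.80 V.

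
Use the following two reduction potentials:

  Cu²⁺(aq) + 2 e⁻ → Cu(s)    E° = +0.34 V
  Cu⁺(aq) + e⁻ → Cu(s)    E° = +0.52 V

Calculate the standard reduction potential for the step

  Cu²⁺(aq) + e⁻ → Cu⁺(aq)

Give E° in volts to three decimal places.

Sequential free energies add, so n₃E°₃ = n₁E°₁ + n₂E°₂.
With n₃ = 2, and the known step contributing 1×(+0.52) V, the unknown satisfies 1·E° = 2×(+0.34) − 1×(+0.52) = +0.160.
E° = +0.160 / 1 = +0.160 V.

+0.160 V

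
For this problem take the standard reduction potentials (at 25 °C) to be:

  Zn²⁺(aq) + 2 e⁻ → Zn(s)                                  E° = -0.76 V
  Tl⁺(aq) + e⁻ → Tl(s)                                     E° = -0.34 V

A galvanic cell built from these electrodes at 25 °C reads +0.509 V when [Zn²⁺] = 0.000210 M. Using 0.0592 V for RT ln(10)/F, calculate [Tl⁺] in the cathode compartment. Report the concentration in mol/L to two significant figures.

Tl⁺/Tl is the cathode, Zn²⁺/Zn the anode: E°cell = +0.42 V, n = 2.
Overall reaction: 2 Tl⁺(aq) + Zn(s) → 2 Tl(s) + Zn²⁺(aq); Q = [Zn²⁺]^1/[Tl⁺]^2.
From E = E° − (0.0592/n) log Q: log Q = (E° − E)·n/0.0592 = (+0.42 − (+0.509))·2/0.0592 = -3.0068.
So 2·log[Tl⁺] = 1·log(0.00021) − log Q = -3.6778 − (-3.0068) = -0.6710; log[Tl⁺] = -0.6710 / 2 = -0.3355; [Tl⁺] = 10^(-0.3355) ≈ 0.46 M.

0.46 M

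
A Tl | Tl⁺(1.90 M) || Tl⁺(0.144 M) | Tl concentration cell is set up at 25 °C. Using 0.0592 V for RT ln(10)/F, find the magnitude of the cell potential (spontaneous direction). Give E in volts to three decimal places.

For a concentration cell E°cell = 0. The 1.90 M side is the cathode (reduction is favoured where [Tl⁺] is higher).
With n = 1, E = −(0.0592/1) log([Tl⁺]ₐₙ/[Tl⁺]꜀ₐₜ) = −(0.0592/1) log(0.144/1.9) = −(0.0592/1)(-1.120) = +0.066 V.

+0.066 V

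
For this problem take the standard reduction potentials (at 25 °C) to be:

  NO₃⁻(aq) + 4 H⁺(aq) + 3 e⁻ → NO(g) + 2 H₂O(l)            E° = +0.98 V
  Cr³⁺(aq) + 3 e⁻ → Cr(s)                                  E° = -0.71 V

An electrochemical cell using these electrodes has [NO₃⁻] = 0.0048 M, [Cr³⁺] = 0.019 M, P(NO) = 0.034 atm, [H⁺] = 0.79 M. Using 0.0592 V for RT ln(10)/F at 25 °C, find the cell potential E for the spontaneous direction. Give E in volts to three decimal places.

NO₃⁻/NO is the cathode (higher E°), Cr³⁺/Cr the anode: E°cell = +0.98 − (-0.71) = +1.69 V, n = 3.
Overall: NO₃⁻(aq) + 4 H⁺(aq) + Cr(s) → NO(g) + 2 H₂O(l) + Cr³⁺(aq)
Q = P(NO)·[Cr³⁺] / ([NO₃⁻]·[H⁺]^4); log Q = -0.462.
E = E° − (0.0592/n) log Q = +1.69 − (0.0592/3)(-0.462) = +1.699 V.

+1.699 V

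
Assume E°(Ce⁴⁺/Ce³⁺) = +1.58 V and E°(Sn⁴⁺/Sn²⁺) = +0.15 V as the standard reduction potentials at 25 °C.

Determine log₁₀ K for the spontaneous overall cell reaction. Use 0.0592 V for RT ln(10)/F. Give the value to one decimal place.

48.3

Cathode: Ce⁴⁺/Ce³⁺; anode: Sn⁴⁺/Sn²⁺. E°cell = +1.43 V, n = 2.
log K = nE°cell / 0.0592 = (2)(+1.43) / 0.0592 = 48.3.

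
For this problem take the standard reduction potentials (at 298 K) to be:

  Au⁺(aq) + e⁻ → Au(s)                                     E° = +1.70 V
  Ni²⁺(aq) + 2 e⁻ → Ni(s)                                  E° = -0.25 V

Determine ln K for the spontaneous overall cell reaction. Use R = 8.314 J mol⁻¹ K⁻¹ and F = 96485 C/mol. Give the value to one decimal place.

151.9

Cathode: Au⁺/Au; anode: Ni²⁺/Ni. E°cell = (+1.70) − (-0.25) = +1.95 V, with n = 2.
ΔG° = −nFE° = −RT ln K, so ln K = nFE°/(RT) = (2)(96485)(+1.95) / ((8.314)(298)) = 151.879.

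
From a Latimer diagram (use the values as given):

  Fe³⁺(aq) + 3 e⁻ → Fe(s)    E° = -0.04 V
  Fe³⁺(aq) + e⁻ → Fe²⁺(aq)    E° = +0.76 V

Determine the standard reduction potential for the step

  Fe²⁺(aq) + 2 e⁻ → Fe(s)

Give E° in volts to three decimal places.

Sequential free energies add, so n₃E°₃ = n₁E°₁ + n₂E°₂.
With n₃ = 3, and the known step contributing 1×(+0.76) V, the unknown satisfies 2·E° = 3×(-0.04) − 1×(+0.76) = -0.880.
E° = -0.880 / 2 = -0.440 V.

-0.440 V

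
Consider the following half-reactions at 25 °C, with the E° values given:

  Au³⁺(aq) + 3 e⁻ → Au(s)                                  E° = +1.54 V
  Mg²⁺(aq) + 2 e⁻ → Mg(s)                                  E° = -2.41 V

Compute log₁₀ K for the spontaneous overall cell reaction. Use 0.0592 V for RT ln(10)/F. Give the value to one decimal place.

Cathode: Au³⁺/Au; anode: Mg²⁺/Mg. E°cell = +3.95 V, n = 6.
log K = nE°cell / 0.0592 = (6)(+3.95) / 0.0592 = 400.3.

400.3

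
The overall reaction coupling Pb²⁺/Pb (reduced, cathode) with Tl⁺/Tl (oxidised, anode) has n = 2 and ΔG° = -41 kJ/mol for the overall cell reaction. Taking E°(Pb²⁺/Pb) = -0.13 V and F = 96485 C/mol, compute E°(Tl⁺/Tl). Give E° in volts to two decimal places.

-0.34 V

E°cell = −ΔG°/(nF) = −(-41×10³)/((2)(96485)) = +0.212 V.
Since Pb²⁺/Pb is the cathode and Tl⁺/Tl the anode, E°cell = E°(Pb²⁺/Pb) − E°(Tl⁺/Tl).
So E°(Tl⁺/Tl) = E°(Pb²⁺/Pb) − E°cell = (-0.13) − (+0.212) = -0.34 V.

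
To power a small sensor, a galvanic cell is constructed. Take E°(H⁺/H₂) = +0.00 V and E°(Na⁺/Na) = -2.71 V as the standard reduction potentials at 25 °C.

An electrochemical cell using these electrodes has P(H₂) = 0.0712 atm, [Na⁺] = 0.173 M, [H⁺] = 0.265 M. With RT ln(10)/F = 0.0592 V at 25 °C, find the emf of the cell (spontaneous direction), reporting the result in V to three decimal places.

H⁺/H₂ is the cathode (higher E°), Na⁺/Na the anode: E°cell = +0.00 − (-2.71) = +2.71 V, n = 2.
Overall: 2 H⁺(aq) + 2 Na(s) → H₂(g) + 2 Na⁺(aq)
Q = P(H₂)·[Na⁺]^2 / ([H⁺]^2); log Q = -1.518.
E = E° − (0.0592/n) log Q = +2.71 − (0.0592/2)(-1.518) = +2.755 V.

+2.755 V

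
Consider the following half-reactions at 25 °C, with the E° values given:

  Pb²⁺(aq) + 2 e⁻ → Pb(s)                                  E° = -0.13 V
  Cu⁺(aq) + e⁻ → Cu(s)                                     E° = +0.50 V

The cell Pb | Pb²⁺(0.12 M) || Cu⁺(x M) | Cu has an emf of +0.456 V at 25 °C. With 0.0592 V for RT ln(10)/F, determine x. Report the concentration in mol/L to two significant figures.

0.00040 M

Cu⁺/Cu is the cathode, Pb²⁺/Pb the anode: E°cell = +0.63 V, n = 2.
Overall reaction: 2 Cu⁺(aq) + Pb(s) → 2 Cu(s) + Pb²⁺(aq); Q = [Pb²⁺]^1/[Cu⁺]^2.
From E = E° − (0.0592/n) log Q: log Q = (E° − E)·n/0.0592 = (+0.63 − (+0.456))·2/0.0592 = 5.8784.
So 2·log[Cu⁺] = 1·log(0.12) − log Q = -0.9208 − (5.8784) = -6.7992; log[Cu⁺] = -6.7992 / 2 = -3.3996; [Cu⁺] = 10^(-3.3996) ≈ 0.00040 M.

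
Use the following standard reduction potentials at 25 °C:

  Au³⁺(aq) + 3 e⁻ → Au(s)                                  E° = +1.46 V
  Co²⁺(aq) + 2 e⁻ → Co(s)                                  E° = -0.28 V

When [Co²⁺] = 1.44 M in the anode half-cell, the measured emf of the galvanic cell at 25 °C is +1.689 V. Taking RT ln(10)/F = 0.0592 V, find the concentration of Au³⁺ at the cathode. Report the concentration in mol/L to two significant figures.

Au³⁺/Au is the cathode, Co²⁺/Co the anode: E°cell = +1.74 V, n = 6.
Overall reaction: 2 Au³⁺(aq) + 3 Co(s) → 2 Au(s) + 3 Co²⁺(aq); Q = [Co²⁺]^3/[Au³⁺]^2.
From E = E° − (0.0592/n) log Q: log Q = (E° − E)·n/0.0592 = (+1.74 − (+1.689))·6/0.0592 = 5.1689.
So 2·log[Au³⁺] = 3·log(1.44) − log Q = 0.4751 − (5.1689) = -4.6938; log[Au³⁺] = -4.6938 / 2 = -2.3469; [Au³⁺] = 10^(-2.3469) ≈ 0.0045 M.

0.0045 M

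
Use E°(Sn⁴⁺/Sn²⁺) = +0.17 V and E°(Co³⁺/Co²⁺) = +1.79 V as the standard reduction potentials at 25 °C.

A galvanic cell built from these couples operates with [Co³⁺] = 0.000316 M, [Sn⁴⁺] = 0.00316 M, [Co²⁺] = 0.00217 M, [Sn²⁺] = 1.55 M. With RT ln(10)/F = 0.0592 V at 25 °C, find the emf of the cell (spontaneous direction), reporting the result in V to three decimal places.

+1.650 V

Co³⁺/Co²⁺ is the cathode (higher E°), Sn⁴⁺/Sn²⁺ the anode: E°cell = +1.79 − (+0.17) = +1.62 V, n = 2.
Overall: 2 Co³⁺(aq) + Sn²⁺(aq) → 2 Co²⁺(aq) + Sn⁴⁺(aq)
Q = [Co²⁺]^2·[Sn⁴⁺] / ([Co³⁺]^2·[Sn²⁺]); log Q = -1.017.
E = E° − (0.0592/n) log Q = +1.62 − (0.0592/2)(-1.017) = +1.650 V.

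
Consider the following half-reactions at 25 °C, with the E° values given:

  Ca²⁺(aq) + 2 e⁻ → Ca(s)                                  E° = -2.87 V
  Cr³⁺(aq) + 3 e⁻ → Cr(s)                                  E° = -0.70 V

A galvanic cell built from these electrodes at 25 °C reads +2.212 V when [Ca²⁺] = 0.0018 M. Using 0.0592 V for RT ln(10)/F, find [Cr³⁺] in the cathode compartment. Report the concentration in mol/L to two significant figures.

0.010 M

Cr³⁺/Cr is the cathode, Ca²⁺/Ca the anode: E°cell = +2.17 V, n = 6.
Overall reaction: 2 Cr³⁺(aq) + 3 Ca(s) → 2 Cr(s) + 3 Ca²⁺(aq); Q = [Ca²⁺]^3/[Cr³⁺]^2.
From E = E° − (0.0592/n) log Q: log Q = (E° − E)·n/0.0592 = (+2.17 − (+2.212))·6/0.0592 = -4.2568.
So 2·log[Cr³⁺] = 3·log(0.0018) − log Q = -8.2342 − (-4.2568) = -3.9774; log[Cr³⁺] = -3.9774 / 2 = -1.9887; [Cr³⁺] = 10^(-1.9887) ≈ 0.010 M.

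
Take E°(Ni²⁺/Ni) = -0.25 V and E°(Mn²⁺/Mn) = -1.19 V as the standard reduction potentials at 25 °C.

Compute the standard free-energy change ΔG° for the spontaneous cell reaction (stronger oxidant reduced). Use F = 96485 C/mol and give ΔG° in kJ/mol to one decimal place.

Ni²⁺/Ni (E° = -0.25 V) is the cathode; Mn²⁺/Mn (E° = -1.19 V) is the anode, so E°cell = +0.94 V.
Balancing electrons gives n = 2 (lcm of 2 and 2).
ΔG° = −nFE° = −(2)(96485)(+0.94) = -181,392 J = -181.4 kJ/mol.

-181.4 kJ/mol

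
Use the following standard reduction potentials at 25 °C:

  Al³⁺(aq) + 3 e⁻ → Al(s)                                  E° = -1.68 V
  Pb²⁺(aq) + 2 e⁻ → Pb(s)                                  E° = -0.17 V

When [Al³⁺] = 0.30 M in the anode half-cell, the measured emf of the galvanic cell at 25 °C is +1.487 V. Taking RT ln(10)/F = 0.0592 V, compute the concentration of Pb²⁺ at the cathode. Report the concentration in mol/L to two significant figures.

0.075 M

Pb²⁺/Pb is the cathode, Al³⁺/Al the anode: E°cell = +1.51 V, n = 6.
Overall reaction: 3 Pb²⁺(aq) + 2 Al(s) → 3 Pb(s) + 2 Al³⁺(aq); Q = [Al³⁺]^2/[Pb²⁺]^3.
From E = E° − (0.0592/n) log Q: log Q = (E° − E)·n/0.0592 = (+1.51 − (+1.487))·6/0.0592 = 2.3311.
So 3·log[Pb²⁺] = 2·log(0.3) − log Q = -1.0458 − (2.3311) = -3.3769; log[Pb²⁺] = -3.3769 / 3 = -1.1256; [Pb²⁺] = 10^(-1.1256) ≈ 0.075 M.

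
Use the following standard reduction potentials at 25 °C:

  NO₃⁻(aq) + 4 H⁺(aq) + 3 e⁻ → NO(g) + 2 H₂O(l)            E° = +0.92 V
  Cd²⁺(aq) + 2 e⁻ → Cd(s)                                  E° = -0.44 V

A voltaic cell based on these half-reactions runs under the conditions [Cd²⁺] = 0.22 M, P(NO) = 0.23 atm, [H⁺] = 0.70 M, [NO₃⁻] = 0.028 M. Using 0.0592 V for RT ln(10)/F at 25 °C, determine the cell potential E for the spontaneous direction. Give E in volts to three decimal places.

+1.349 V

NO₃⁻/NO is the cathode (higher E°), Cd²⁺/Cd the anode: E°cell = +0.92 − (-0.44) = +1.36 V, n = 6.
Overall: 2 NO₃⁻(aq) + 8 H⁺(aq) + 3 Cd(s) → 2 NO(g) + 4 H₂O(l) + 3 Cd²⁺(aq)
Q = P(NO)^2·[Cd²⁺]^3 / ([NO₃⁻]^2·[H⁺]^8); log Q = 1.096.
E = E° − (0.0592/n) log Q = +1.36 − (0.0592/6)(1.096) = +1.349 V.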